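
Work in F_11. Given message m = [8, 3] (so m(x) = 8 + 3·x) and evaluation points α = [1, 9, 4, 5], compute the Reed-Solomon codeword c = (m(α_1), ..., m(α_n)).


c = [0, 2, 9, 1]

Message polynomial: m(x) = 8 + 3·x (mod 11).
For each evaluation point α_i, compute m(α_i) mod 11:
  α_1 = 1: Horner steps 3 → 0, so m(1) = 0.
  α_2 = 9: Horner steps 3 → 2, so m(9) = 2.
  α_3 = 4: Horner steps 3 → 9, so m(4) = 9.
  α_4 = 5: Horner steps 3 → 1, so m(5) = 1.
Codeword c = [0, 2, 9, 1] ∈ F_11^4.


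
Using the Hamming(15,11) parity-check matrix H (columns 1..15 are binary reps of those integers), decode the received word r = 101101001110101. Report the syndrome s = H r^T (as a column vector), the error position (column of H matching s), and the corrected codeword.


s = (1, 0, 1, 0)^T, error position = 10, corrected codeword c = 101101001010101

Compute s = H r^T mod 2 one row at a time:
  s_1 = 0 + 1 + 1 + 1 + 0 + 1 + 0 + 1 = 5 ≡ 1 (mod 2).
  s_2 = 1 + 0 + 1 + 0 + 0 + 1 + 0 + 1 = 4 ≡ 0 (mod 2).
  s_3 = 0 + 1 + 1 + 0 + 1 + 1 + 0 + 1 = 5 ≡ 1 (mod 2).
  s_4 = 1 + 1 + 0 + 0 + 1 + 1 + 1 + 1 = 6 ≡ 0 (mod 2).
s = (1, 0, 1, 0)^T — this equals column 10 of H (binary 1010), so error is at position 10.
Correct: flip bit 10 of r = 101101001110101 to get c = 101101001010101.


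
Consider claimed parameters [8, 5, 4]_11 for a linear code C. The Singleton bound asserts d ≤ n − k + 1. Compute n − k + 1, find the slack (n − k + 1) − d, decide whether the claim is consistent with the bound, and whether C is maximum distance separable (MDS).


Singleton RHS = n − k + 1 = 4, slack = 0, bound satisfied, MDS.

Singleton bound: d ≤ n − k + 1.
Here n = 8, k = 5, so n − k + 1 = 4.
Given d = 4, check d ≤ 4: YES.
Slack = (n − k + 1) − d = 0.
The code is MDS (slack = 0).
Description: the claimed parameters are [8, 5, 4]_11; such a code would be MDS (meets Singleton bound).


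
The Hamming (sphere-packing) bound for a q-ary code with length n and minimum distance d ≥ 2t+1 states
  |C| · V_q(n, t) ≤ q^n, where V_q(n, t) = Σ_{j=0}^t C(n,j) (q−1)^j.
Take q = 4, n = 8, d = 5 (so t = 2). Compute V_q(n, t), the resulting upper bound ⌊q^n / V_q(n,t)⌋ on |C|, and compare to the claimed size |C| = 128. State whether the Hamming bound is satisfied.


V_q(n, t) = 277, q^n = 65536, Hamming bound = 236, |C| = 128 ≤ bound (satisfied).

Step 1: Compute V_q(n, t) = Σ_{j=0}^2 C(n, j) (q−1)^j.
  j = 0: C(8,0)·(3)^0 = 1·1 = 1.
  j = 1: C(8,1)·(3)^1 = 8·3 = 24.
  j = 2: C(8,2)·(3)^2 = 28·9 = 252.
  V_q(n, t) = 1 + 24 + 252 = 277.
Step 2: q^n = 4^8 = 65536.
Step 3: Hamming bound ⌊q^n / V_q(n,t)⌋ = ⌊65536/277⌋ = 236.
Step 4: Compare |C| = 128 to 236: satisfied.
The claimed |C| lies below the Hamming bound.


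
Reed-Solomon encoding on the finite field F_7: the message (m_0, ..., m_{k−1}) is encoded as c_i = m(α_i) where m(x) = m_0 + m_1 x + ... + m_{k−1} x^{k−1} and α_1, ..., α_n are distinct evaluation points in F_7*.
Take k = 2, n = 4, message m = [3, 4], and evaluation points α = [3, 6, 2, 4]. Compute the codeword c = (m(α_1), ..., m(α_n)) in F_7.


c = [1, 6, 4, 5]

Message polynomial: m(x) = 3 + 4·x (mod 7).
For each evaluation point α_i, compute m(α_i) mod 7:
  α_1 = 3: Horner steps 4 → 1, so m(3) = 1.
  α_2 = 6: Horner steps 4 → 6, so m(6) = 6.
  α_3 = 2: Horner steps 4 → 4, so m(2) = 4.
  α_4 = 4: Horner steps 4 → 5, so m(4) = 5.
Codeword c = [1, 6, 4, 5] ∈ F_7^4.


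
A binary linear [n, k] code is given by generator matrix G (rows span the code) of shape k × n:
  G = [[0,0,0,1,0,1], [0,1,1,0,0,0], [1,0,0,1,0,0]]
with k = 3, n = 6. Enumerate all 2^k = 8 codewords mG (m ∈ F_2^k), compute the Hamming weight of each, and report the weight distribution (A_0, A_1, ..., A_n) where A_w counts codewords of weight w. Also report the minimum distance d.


Weight distribution: A_0 = 1, A_2 = 4, A_4 = 3. Minimum distance d = 2.

Enumerate all 2^3 = 8 messages m ∈ F_2^3.
For each, compute codeword c = mG in F_2^6, then tally its weight.
  m = 000 → c = 000000, weight = 0.
  m = 100 → c = 000101, weight = 2.
  m = 010 → c = 011000, weight = 2.
  m = 110 → c = 011101, weight = 4.
  m = 001 → c = 100100, weight = 2.
  m = 101 → c = 100001, weight = 2.
  m = 011 → c = 111100, weight = 4.
  m = 111 → c = 111001, weight = 4.
Tally weights:
  weight 0: 1 codewords.
  weight 2: 4 codewords.
  weight 4: 3 codewords.
Minimum distance d = smallest w > 0 with A_w > 0 = 2.
Sanity: Σ A_w = 8 = 2^3 = 8 ✓.


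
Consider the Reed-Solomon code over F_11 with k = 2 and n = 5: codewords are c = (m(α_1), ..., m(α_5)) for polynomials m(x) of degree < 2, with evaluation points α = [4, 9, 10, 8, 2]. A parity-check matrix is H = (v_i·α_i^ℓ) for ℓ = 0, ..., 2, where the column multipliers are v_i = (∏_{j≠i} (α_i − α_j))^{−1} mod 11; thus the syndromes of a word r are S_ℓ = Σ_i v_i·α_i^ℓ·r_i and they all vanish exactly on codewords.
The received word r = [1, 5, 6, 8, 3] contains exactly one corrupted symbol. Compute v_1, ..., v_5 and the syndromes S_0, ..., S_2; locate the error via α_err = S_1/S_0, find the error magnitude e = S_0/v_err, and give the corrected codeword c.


S = (1, 9, 4), error at position 2, error magnitude e = 9, c = [1, 7, 6, 8, 3].

Step 1: column multipliers v_i = (∏_{j≠i}(α_i − α_j))^{−1} mod 11.
  i = 1 (α = 4): (4−9)(4−10)(4−8)(4−2) = (−5)·(−6)·(−4)·2 = −240 ≡ 2, so v_1 = 2^{−1} = 6 (mod 11).
  i = 2 (α = 9): (9−4)(9−10)(9−8)(9−2) = 5·(−1)·1·7 = −35 ≡ 9, so v_2 = 9^{−1} = 5 (mod 11).
  i = 3 (α = 10): (10−4)(10−9)(10−8)(10−2) = 6·1·2·8 = 96 ≡ 8, so v_3 = 8^{−1} = 7 (mod 11).
  i = 4 (α = 8): (8−4)(8−9)(8−10)(8−2) = 4·(−1)·(−2)·6 = 48 ≡ 4, so v_4 = 4^{−1} = 3 (mod 11).
  i = 5 (α = 2): (2−4)(2−9)(2−10)(2−8) = (−2)·(−7)·(−8)·(−6) = 672 ≡ 1, so v_5 = 1^{−1} = 1 (mod 11).
  v = [6, 5, 7, 3, 1].
Step 2: syndromes of r = [1, 5, 6, 8, 3] (all sums mod 11).
  S_0 = Σ v_i r_i = 6·1 + 5·5 + 7·6 + 3·8 + 1·3 = 100 ≡ 1.
  S_1 = Σ v_i α_i r_i = 6·4·1 + 5·9·5 + 7·10·6 + 3·8·8 + 1·2·3 = 867 ≡ 9.
  α_i^2 mod 11 = [5, 4, 1, 9, 4].
  S_2 = Σ v_i α_i^2 r_i = 6·5·1 + 5·4·5 + 7·1·6 + 3·9·8 + 1·4·3 = 400 ≡ 4.
  S = (1, 9, 4) ≠ 0, so r is not a codeword (an error is present).
Step 3: locate the error. For a single error e at position i, S_ℓ = v_i·e·α_i^ℓ, so α_err = S_1/S_0.
  S_0^{−1} = 1^{−1} = 1 (mod 11), so α_err = 9·1 = 9 ≡ 9 = α_2. Error position i = 2.
  Consistency check: S_2/S_1 = 4·5 = 20 ≡ 9 = α_err ✓ (single-error assumption holds).
Step 4: error magnitude e = S_0/v_2 = S_0·∏_{j≠2}(α_2 − α_j) = 1·9 = 9 ≡ 9 (mod 11).
Step 5: correct position 2: c_2 = r_2 − e = 5 − 9 ≡ 7 (mod 11). Hence c = [1, 7, 6, 8, 3].
  Check: interpolating c through the α_i gives m(x) = 5 + 10·x (degree < 2) with m(α_i) = c_i for every i, so c is indeed a codeword.


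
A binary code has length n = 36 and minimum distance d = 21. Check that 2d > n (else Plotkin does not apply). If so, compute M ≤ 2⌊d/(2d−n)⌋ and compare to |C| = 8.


Plotkin bound M ≤ 6; given |C| = 8 > bound (violated).

Check applicability: 2d = 42, n = 36.
2d − n = 6 > 0, so Plotkin applies.
Compute d/(2d−n) = 21/6 ≈ 3.5000.
⌊d/(2d−n)⌋ = 3.
Plotkin bound: M ≤ 2·3 = 6.
Given |C| = 8, check: VIOLATED.
This |C| is above the Plotkin bound, so no binary code with n = 36, d = 21 and 8 codewords exists.


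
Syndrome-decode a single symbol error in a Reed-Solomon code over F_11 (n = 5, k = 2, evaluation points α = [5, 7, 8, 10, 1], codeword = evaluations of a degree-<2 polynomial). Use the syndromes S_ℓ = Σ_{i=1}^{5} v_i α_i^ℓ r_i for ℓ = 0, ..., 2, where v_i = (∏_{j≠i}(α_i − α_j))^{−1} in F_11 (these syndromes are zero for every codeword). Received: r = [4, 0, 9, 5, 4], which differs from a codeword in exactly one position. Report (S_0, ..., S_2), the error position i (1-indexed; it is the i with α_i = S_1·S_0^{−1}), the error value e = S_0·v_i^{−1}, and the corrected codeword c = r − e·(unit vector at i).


S = (5, 5, 5), error at position 5, error magnitude e = 3, c = [4, 0, 9, 5, 1].

Step 1: column multipliers v_i = (∏_{j≠i}(α_i − α_j))^{−1} mod 11.
  i = 1 (α = 5): (5−7)(5−8)(5−10)(5−1) = (−2)·(−3)·(−5)·4 = −120 ≡ 1, so v_1 = 1^{−1} = 1 (mod 11).
  i = 2 (α = 7): (7−5)(7−8)(7−10)(7−1) = 2·(−1)·(−3)·6 = 36 ≡ 3, so v_2 = 3^{−1} = 4 (mod 11).
  i = 3 (α = 8): (8−5)(8−7)(8−10)(8−1) = 3·1·(−2)·7 = −42 ≡ 2, so v_3 = 2^{−1} = 6 (mod 11).
  i = 4 (α = 10): (10−5)(10−7)(10−8)(10−1) = 5·3·2·9 = 270 ≡ 6, so v_4 = 6^{−1} = 2 (mod 11).
  i = 5 (α = 1): (1−5)(1−7)(1−8)(1−10) = (−4)·(−6)·(−7)·(−9) = 1512 ≡ 5, so v_5 = 5^{−1} = 9 (mod 11).
  v = [1, 4, 6, 2, 9].
Step 2: syndromes of r = [4, 0, 9, 5, 4] (all sums mod 11).
  S_0 = Σ v_i r_i = 1·4 + 4·0 + 6·9 + 2·5 + 9·4 = 104 ≡ 5.
  S_1 = Σ v_i α_i r_i = 1·5·4 + 4·7·0 + 6·8·9 + 2·10·5 + 9·1·4 = 588 ≡ 5.
  α_i^2 mod 11 = [3, 5, 9, 1, 1].
  S_2 = Σ v_i α_i^2 r_i = 1·3·4 + 4·5·0 + 6·9·9 + 2·1·5 + 9·1·4 = 544 ≡ 5.
  S = (5, 5, 5) ≠ 0, so r is not a codeword (an error is present).
Step 3: locate the error. For a single error e at position i, S_ℓ = v_i·e·α_i^ℓ, so α_err = S_1/S_0.
  S_0^{−1} = 5^{−1} = 9 (mod 11), so α_err = 5·9 = 45 ≡ 1 = α_5. Error position i = 5.
  Consistency check: S_2/S_1 = 5·9 = 45 ≡ 1 = α_err ✓ (single-error assumption holds).
Step 4: error magnitude e = S_0/v_5 = S_0·∏_{j≠5}(α_5 − α_j) = 5·5 = 25 ≡ 3 (mod 11).
Step 5: correct position 5: c_5 = r_5 − e = 4 − 3 ≡ 1 (mod 11). Hence c = [4, 0, 9, 5, 1].
  Check: interpolating c through the α_i gives m(x) = 3 + 9·x (degree < 2) with m(α_i) = c_i for every i, so c is indeed a codeword.


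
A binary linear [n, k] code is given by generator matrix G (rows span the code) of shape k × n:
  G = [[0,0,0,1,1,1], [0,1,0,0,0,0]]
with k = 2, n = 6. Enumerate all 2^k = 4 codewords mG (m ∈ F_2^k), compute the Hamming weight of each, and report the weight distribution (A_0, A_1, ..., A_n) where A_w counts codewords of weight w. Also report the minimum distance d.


Weight distribution: A_0 = 1, A_1 = 1, A_3 = 1, A_4 = 1. Minimum distance d = 1.

Enumerate all 2^2 = 4 messages m ∈ F_2^2.
For each, compute codeword c = mG in F_2^6, then tally its weight.
  m = 00 → c = 000000, weight = 0.
  m = 10 → c = 000111, weight = 3.
  m = 01 → c = 010000, weight = 1.
  m = 11 → c = 010111, weight = 4.
Tally weights:
  weight 0: 1 codewords.
  weight 1: 1 codewords.
  weight 3: 1 codewords.
  weight 4: 1 codewords.
Minimum distance d = smallest w > 0 with A_w > 0 = 1.
Sanity: Σ A_w = 4 = 2^2 = 4 ✓.


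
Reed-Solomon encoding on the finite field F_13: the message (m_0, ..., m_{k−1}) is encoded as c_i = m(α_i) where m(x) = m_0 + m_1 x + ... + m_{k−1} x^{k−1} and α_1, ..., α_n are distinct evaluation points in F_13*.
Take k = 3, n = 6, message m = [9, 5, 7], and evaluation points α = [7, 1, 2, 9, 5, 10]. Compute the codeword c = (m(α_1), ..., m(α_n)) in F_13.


c = [10, 8, 8, 10, 1, 5]

Message polynomial: m(x) = 9 + 5·x + 7·x^2 (mod 13).
For each evaluation point α_i, compute m(α_i) mod 13:
  α_1 = 7: Horner steps 7 → 2 → 10, so m(7) = 10.
  α_2 = 1: Horner steps 7 → 12 → 8, so m(1) = 8.
  α_3 = 2: Horner steps 7 → 6 → 8, so m(2) = 8.
  α_4 = 9: Horner steps 7 → 3 → 10, so m(9) = 10.
  α_5 = 5: Horner steps 7 → 1 → 1, so m(5) = 1.
  α_6 = 10: Horner steps 7 → 10 → 5, so m(10) = 5.
Codeword c = [10, 8, 8, 10, 1, 5] ∈ F_13^6.


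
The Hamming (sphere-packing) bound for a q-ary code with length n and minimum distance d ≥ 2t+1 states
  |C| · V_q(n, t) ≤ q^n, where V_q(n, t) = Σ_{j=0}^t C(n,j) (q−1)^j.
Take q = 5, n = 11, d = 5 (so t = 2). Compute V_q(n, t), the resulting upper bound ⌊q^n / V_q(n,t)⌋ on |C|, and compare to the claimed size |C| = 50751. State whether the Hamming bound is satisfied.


V_q(n, t) = 925, q^n = 48828125, Hamming bound = 52787, |C| = 50751 ≤ bound (satisfied).

Step 1: Compute V_q(n, t) = Σ_{j=0}^2 C(n, j) (q−1)^j.
  j = 0: C(11,0)·(4)^0 = 1·1 = 1.
  j = 1: C(11,1)·(4)^1 = 11·4 = 44.
  j = 2: C(11,2)·(4)^2 = 55·16 = 880.
  V_q(n, t) = 1 + 44 + 880 = 925.
Step 2: q^n = 5^11 = 48828125.
Step 3: Hamming bound ⌊q^n / V_q(n,t)⌋ = ⌊48828125/925⌋ = 52787.
Step 4: Compare |C| = 50751 to 52787: satisfied.
The claimed |C| lies below the Hamming bound.


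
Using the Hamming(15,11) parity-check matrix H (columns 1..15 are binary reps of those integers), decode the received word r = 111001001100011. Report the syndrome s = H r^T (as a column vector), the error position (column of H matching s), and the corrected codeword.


s = (0, 1, 0, 0)^T, error position = 4, corrected codeword c = 111101001100011

Compute s = H r^T mod 2 one row at a time:
  s_1 = 0 + 1 + 1 + 0 + 0 + 0 + 1 + 1 = 4 ≡ 0 (mod 2).
  s_2 = 0 + 0 + 1 + 0 + 0 + 0 + 1 + 1 = 3 ≡ 1 (mod 2).
  s_3 = 1 + 1 + 1 + 0 + 1 + 0 + 1 + 1 = 6 ≡ 0 (mod 2).
  s_4 = 1 + 1 + 0 + 0 + 1 + 0 + 0 + 1 = 4 ≡ 0 (mod 2).
s = (0, 1, 0, 0)^T — this equals column 4 of H (binary 0100), so error is at position 4.
Correct: flip bit 4 of r = 111001001100011 to get c = 111101001100011.


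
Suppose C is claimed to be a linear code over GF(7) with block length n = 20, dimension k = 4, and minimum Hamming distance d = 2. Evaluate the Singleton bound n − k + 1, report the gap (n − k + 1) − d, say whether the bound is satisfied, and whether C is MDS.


Singleton RHS = n − k + 1 = 17, slack = 15, bound satisfied, not MDS.

Singleton bound: d ≤ n − k + 1.
Here n = 20, k = 4, so n − k + 1 = 17.
Given d = 2, check d ≤ 17: YES.
Slack = (n − k + 1) − d = 15.
The code is NOT MDS (slack = 15 > 0).
Description: the claimed parameters are [20, 4, 2]_7; such a code would be non-MDS.


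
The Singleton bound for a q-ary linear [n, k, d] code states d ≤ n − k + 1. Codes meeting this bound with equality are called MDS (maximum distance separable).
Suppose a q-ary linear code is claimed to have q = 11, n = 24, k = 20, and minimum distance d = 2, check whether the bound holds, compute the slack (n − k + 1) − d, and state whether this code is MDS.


Singleton RHS = n − k + 1 = 5, slack = 3, bound satisfied, not MDS.

Singleton bound: d ≤ n − k + 1.
Here n = 24, k = 20, so n − k + 1 = 5.
Given d = 2, check d ≤ 5: YES.
Slack = (n − k + 1) − d = 3.
The code is NOT MDS (slack = 3 > 0).
Description: the claimed parameters are [24, 20, 2]_11; such a code would be non-MDS.


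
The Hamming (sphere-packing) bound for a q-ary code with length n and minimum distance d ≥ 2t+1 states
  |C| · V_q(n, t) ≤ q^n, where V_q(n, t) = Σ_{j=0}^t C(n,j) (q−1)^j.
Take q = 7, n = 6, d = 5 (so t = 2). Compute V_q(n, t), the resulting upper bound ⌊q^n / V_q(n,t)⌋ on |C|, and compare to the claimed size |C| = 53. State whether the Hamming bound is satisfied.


V_q(n, t) = 577, q^n = 117649, Hamming bound = 203, |C| = 53 ≤ bound (satisfied).

Step 1: Compute V_q(n, t) = Σ_{j=0}^2 C(n, j) (q−1)^j.
  j = 0: C(6,0)·(6)^0 = 1·1 = 1.
  j = 1: C(6,1)·(6)^1 = 6·6 = 36.
  j = 2: C(6,2)·(6)^2 = 15·36 = 540.
  V_q(n, t) = 1 + 36 + 540 = 577.
Step 2: q^n = 7^6 = 117649.
Step 3: Hamming bound ⌊q^n / V_q(n,t)⌋ = ⌊117649/577⌋ = 203.
Step 4: Compare |C| = 53 to 203: satisfied.
The claimed |C| lies below the Hamming bound.


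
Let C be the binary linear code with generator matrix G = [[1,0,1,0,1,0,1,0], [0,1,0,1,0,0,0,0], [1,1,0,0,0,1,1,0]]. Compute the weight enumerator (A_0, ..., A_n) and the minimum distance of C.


Weight distribution: A_0 = 1, A_2 = 1, A_4 = 5, A_6 = 1. Minimum distance d = 2.

Enumerate all 2^3 = 8 messages m ∈ F_2^3.
For each, compute codeword c = mG in F_2^8, then tally its weight.
  m = 000 → c = 00000000, weight = 0.
  m = 100 → c = 10101010, weight = 4.
  m = 010 → c = 01010000, weight = 2.
  m = 110 → c = 11111010, weight = 6.
  m = 001 → c = 11000110, weight = 4.
  m = 101 → c = 01101100, weight = 4.
  m = 011 → c = 10010110, weight = 4.
  m = 111 → c = 00111100, weight = 4.
Tally weights:
  weight 0: 1 codewords.
  weight 2: 1 codewords.
  weight 4: 5 codewords.
  weight 6: 1 codewords.
Minimum distance d = smallest w > 0 with A_w > 0 = 2.
Sanity: Σ A_w = 8 = 2^3 = 8 ✓.


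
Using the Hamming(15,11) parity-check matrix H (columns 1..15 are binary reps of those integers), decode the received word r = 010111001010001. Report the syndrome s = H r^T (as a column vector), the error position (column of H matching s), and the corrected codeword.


s = (1, 0, 0, 0)^T, error position = 8, corrected codeword c = 010111011010001

Compute s = H r^T mod 2 one row at a time:
  s_1 = 0 + 1 + 0 + 1 + 0 + 0 + 0 + 1 = 3 ≡ 1 (mod 2).
  s_2 = 1 + 1 + 1 + 0 + 0 + 0 + 0 + 1 = 4 ≡ 0 (mod 2).
  s_3 = 1 + 0 + 1 + 0 + 0 + 1 + 0 + 1 = 4 ≡ 0 (mod 2).
  s_4 = 0 + 0 + 1 + 0 + 1 + 1 + 0 + 1 = 4 ≡ 0 (mod 2).
s = (1, 0, 0, 0)^T — this equals column 8 of H (binary 1000), so error is at position 8.
Correct: flip bit 8 of r = 010111001010001 to get c = 010111011010001.


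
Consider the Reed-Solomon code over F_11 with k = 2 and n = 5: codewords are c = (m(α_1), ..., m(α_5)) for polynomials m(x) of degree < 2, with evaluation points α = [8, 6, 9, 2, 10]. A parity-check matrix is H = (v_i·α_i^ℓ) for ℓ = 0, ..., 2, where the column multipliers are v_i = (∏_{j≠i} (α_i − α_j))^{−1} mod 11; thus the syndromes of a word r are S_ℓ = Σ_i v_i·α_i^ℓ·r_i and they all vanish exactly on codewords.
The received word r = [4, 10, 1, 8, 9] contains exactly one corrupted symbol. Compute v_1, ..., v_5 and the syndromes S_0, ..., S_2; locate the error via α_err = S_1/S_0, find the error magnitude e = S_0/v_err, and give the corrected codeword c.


S = (4, 8, 5), error at position 4, error magnitude e = 8, c = [4, 10, 1, 0, 9].

Step 1: column multipliers v_i = (∏_{j≠i}(α_i − α_j))^{−1} mod 11.
  i = 1 (α = 8): (8−6)(8−9)(8−2)(8−10) = 2·(−1)·6·(−2) = 24 ≡ 2, so v_1 = 2^{−1} = 6 (mod 11).
  i = 2 (α = 6): (6−8)(6−9)(6−2)(6−10) = (−2)·(−3)·4·(−4) = −96 ≡ 3, so v_2 = 3^{−1} = 4 (mod 11).
  i = 3 (α = 9): (9−8)(9−6)(9−2)(9−10) = 1·3·7·(−1) = −21 ≡ 1, so v_3 = 1^{−1} = 1 (mod 11).
  i = 4 (α = 2): (2−8)(2−6)(2−9)(2−10) = (−6)·(−4)·(−7)·(−8) = 1344 ≡ 2, so v_4 = 2^{−1} = 6 (mod 11).
  i = 5 (α = 10): (10−8)(10−6)(10−9)(10−2) = 2·4·1·8 = 64 ≡ 9, so v_5 = 9^{−1} = 5 (mod 11).
  v = [6, 4, 1, 6, 5].
Step 2: syndromes of r = [4, 10, 1, 8, 9] (all sums mod 11).
  S_0 = Σ v_i r_i = 6·4 + 4·10 + 1·1 + 6·8 + 5·9 = 158 ≡ 4.
  S_1 = Σ v_i α_i r_i = 6·8·4 + 4·6·10 + 1·9·1 + 6·2·8 + 5·10·9 = 987 ≡ 8.
  α_i^2 mod 11 = [9, 3, 4, 4, 1].
  S_2 = Σ v_i α_i^2 r_i = 6·9·4 + 4·3·10 + 1·4·1 + 6·4·8 + 5·1·9 = 577 ≡ 5.
  S = (4, 8, 5) ≠ 0, so r is not a codeword (an error is present).
Step 3: locate the error. For a single error e at position i, S_ℓ = v_i·e·α_i^ℓ, so α_err = S_1/S_0.
  S_0^{−1} = 4^{−1} = 3 (mod 11), so α_err = 8·3 = 24 ≡ 2 = α_4. Error position i = 4.
  Consistency check: S_2/S_1 = 5·7 = 35 ≡ 2 = α_err ✓ (single-error assumption holds).
Step 4: error magnitude e = S_0/v_4 = S_0·∏_{j≠4}(α_4 − α_j) = 4·2 = 8 ≡ 8 (mod 11).
Step 5: correct position 4: c_4 = r_4 − e = 8 − 8 ≡ 0 (mod 11). Hence c = [4, 10, 1, 0, 9].
  Check: interpolating c through the α_i gives m(x) = 6 + 8·x (degree < 2) with m(α_i) = c_i for every i, so c is indeed a codeword.


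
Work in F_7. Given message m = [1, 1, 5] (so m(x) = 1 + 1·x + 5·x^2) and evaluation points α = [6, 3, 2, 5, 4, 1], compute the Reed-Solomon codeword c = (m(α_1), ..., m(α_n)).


c = [5, 0, 2, 5, 1, 0]

Message polynomial: m(x) = 1 + 1·x + 5·x^2 (mod 7).
For each evaluation point α_i, compute m(α_i) mod 7:
  α_1 = 6: Horner steps 5 → 3 → 5, so m(6) = 5.
  α_2 = 3: Horner steps 5 → 2 → 0, so m(3) = 0.
  α_3 = 2: Horner steps 5 → 4 → 2, so m(2) = 2.
  α_4 = 5: Horner steps 5 → 5 → 5, so m(5) = 5.
  α_5 = 4: Horner steps 5 → 0 → 1, so m(4) = 1.
  α_6 = 1: Horner steps 5 → 6 → 0, so m(1) = 0.
Codeword c = [5, 0, 2, 5, 1, 0] ∈ F_7^6.


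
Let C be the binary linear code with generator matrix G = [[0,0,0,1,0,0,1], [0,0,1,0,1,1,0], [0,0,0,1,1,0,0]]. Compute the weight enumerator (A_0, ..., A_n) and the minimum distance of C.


Weight distribution: A_0 = 1, A_2 = 3, A_3 = 3, A_5 = 1. Minimum distance d = 2.

Enumerate all 2^3 = 8 messages m ∈ F_2^3.
For each, compute codeword c = mG in F_2^7, then tally its weight.
  m = 000 → c = 0000000, weight = 0.
  m = 100 → c = 0001001, weight = 2.
  m = 010 → c = 0010110, weight = 3.
  m = 110 → c = 0011111, weight = 5.
  m = 001 → c = 0001100, weight = 2.
  m = 101 → c = 0000101, weight = 2.
  m = 011 → c = 0011010, weight = 3.
  m = 111 → c = 0010011, weight = 3.
Tally weights:
  weight 0: 1 codewords.
  weight 2: 3 codewords.
  weight 3: 3 codewords.
  weight 5: 1 codewords.
Minimum distance d = smallest w > 0 with A_w > 0 = 2.
Sanity: Σ A_w = 8 = 2^3 = 8 ✓.


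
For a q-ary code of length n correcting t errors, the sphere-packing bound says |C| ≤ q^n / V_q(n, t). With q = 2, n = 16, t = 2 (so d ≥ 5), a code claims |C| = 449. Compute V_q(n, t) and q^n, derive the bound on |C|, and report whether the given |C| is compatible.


V_q(n, t) = 137, q^n = 65536, Hamming bound = 478, |C| = 449 ≤ bound (satisfied).

Step 1: Compute V_q(n, t) = Σ_{j=0}^2 C(n, j) (q−1)^j.
  j = 0: C(16,0)·(1)^0 = 1·1 = 1.
  j = 1: C(16,1)·(1)^1 = 16·1 = 16.
  j = 2: C(16,2)·(1)^2 = 120·1 = 120.
  V_q(n, t) = 1 + 16 + 120 = 137.
Step 2: q^n = 2^16 = 65536.
Step 3: Hamming bound ⌊q^n / V_q(n,t)⌋ = ⌊65536/137⌋ = 478.
Step 4: Compare |C| = 449 to 478: satisfied.
The claimed |C| lies below the Hamming bound.


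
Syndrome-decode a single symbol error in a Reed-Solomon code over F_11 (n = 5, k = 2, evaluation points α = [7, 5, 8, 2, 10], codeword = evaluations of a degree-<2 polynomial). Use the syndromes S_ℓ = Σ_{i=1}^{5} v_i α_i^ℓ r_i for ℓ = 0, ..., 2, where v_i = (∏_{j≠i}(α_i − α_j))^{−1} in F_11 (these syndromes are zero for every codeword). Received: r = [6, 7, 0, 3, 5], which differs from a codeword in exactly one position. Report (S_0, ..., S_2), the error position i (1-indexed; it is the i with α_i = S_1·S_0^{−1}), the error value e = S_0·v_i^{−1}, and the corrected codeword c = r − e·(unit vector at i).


S = (8, 3, 8), error at position 5, error magnitude e = 6, c = [6, 7, 0, 3, 10].

Step 1: column multipliers v_i = (∏_{j≠i}(α_i − α_j))^{−1} mod 11.
  i = 1 (α = 7): (7−5)(7−8)(7−2)(7−10) = 2·(−1)·5·(−3) = 30 ≡ 8, so v_1 = 8^{−1} = 7 (mod 11).
  i = 2 (α = 5): (5−7)(5−8)(5−2)(5−10) = (−2)·(−3)·3·(−5) = −90 ≡ 9, so v_2 = 9^{−1} = 5 (mod 11).
  i = 3 (α = 8): (8−7)(8−5)(8−2)(8−10) = 1·3·6·(−2) = −36 ≡ 8, so v_3 = 8^{−1} = 7 (mod 11).
  i = 4 (α = 2): (2−7)(2−5)(2−8)(2−10) = (−5)·(−3)·(−6)·(−8) = 720 ≡ 5, so v_4 = 5^{−1} = 9 (mod 11).
  i = 5 (α = 10): (10−7)(10−5)(10−8)(10−2) = 3·5·2·8 = 240 ≡ 9, so v_5 = 9^{−1} = 5 (mod 11).
  v = [7, 5, 7, 9, 5].
Step 2: syndromes of r = [6, 7, 0, 3, 5] (all sums mod 11).
  S_0 = Σ v_i r_i = 7·6 + 5·7 + 7·0 + 9·3 + 5·5 = 129 ≡ 8.
  S_1 = Σ v_i α_i r_i = 7·7·6 + 5·5·7 + 7·8·0 + 9·2·3 + 5·10·5 = 773 ≡ 3.
  α_i^2 mod 11 = [5, 3, 9, 4, 1].
  S_2 = Σ v_i α_i^2 r_i = 7·5·6 + 5·3·7 + 7·9·0 + 9·4·3 + 5·1·5 = 448 ≡ 8.
  S = (8, 3, 8) ≠ 0, so r is not a codeword (an error is present).
Step 3: locate the error. For a single error e at position i, S_ℓ = v_i·e·α_i^ℓ, so α_err = S_1/S_0.
  S_0^{−1} = 8^{−1} = 7 (mod 11), so α_err = 3·7 = 21 ≡ 10 = α_5. Error position i = 5.
  Consistency check: S_2/S_1 = 8·4 = 32 ≡ 10 = α_err ✓ (single-error assumption holds).
Step 4: error magnitude e = S_0/v_5 = S_0·∏_{j≠5}(α_5 − α_j) = 8·9 = 72 ≡ 6 (mod 11).
Step 5: correct position 5: c_5 = r_5 − e = 5 − 6 ≡ 10 (mod 11). Hence c = [6, 7, 0, 3, 10].
  Check: interpolating c through the α_i gives m(x) = 4 + 5·x (degree < 2) with m(α_i) = c_i for every i, so c is indeed a codeword.


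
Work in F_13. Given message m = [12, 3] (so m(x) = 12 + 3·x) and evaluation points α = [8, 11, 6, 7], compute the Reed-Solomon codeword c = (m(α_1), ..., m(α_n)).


c = [10, 6, 4, 7]

Message polynomial: m(x) = 12 + 3·x (mod 13).
For each evaluation point α_i, compute m(α_i) mod 13:
  α_1 = 8: Horner steps 3 → 10, so m(8) = 10.
  α_2 = 11: Horner steps 3 → 6, so m(11) = 6.
  α_3 = 6: Horner steps 3 → 4, so m(6) = 4.
  α_4 = 7: Horner steps 3 → 7, so m(7) = 7.
Codeword c = [10, 6, 4, 7] ∈ F_13^4.


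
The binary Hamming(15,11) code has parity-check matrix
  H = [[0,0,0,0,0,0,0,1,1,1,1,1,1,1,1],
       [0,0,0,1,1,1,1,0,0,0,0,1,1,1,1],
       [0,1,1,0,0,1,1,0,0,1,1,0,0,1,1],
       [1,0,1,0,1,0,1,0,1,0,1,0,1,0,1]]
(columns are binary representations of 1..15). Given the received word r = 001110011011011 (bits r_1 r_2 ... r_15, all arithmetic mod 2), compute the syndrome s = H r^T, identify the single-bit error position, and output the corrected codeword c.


s = (0, 1, 0, 1)^T, error position = 5, corrected codeword c = 001100011011011

Compute s = H r^T mod 2 one row at a time:
  s_1 = 1 + 1 + 0 + 1 + 1 + 0 + 1 + 1 = 6 ≡ 0 (mod 2).
  s_2 = 1 + 1 + 0 + 0 + 1 + 0 + 1 + 1 = 5 ≡ 1 (mod 2).
  s_3 = 0 + 1 + 0 + 0 + 0 + 1 + 1 + 1 = 4 ≡ 0 (mod 2).
  s_4 = 0 + 1 + 1 + 0 + 1 + 1 + 0 + 1 = 5 ≡ 1 (mod 2).
s = (0, 1, 0, 1)^T — this equals column 5 of H (binary 0101), so error is at position 5.
Correct: flip bit 5 of r = 001110011011011 to get c = 001100011011011.


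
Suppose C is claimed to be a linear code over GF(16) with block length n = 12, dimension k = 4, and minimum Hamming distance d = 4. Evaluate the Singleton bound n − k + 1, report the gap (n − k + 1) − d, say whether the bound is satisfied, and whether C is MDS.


Singleton RHS = n − k + 1 = 9, slack = 5, bound satisfied, not MDS.

Singleton bound: d ≤ n − k + 1.
Here n = 12, k = 4, so n − k + 1 = 9.
Given d = 4, check d ≤ 9: YES.
Slack = (n − k + 1) − d = 5.
The code is NOT MDS (slack = 5 > 0).
Description: the claimed parameters are [12, 4, 4]_16; such a code would be non-MDS.


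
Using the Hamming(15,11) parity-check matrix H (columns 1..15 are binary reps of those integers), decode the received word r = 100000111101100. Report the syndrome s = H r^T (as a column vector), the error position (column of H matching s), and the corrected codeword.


s = (1, 1, 0, 0)^T, error position = 12, corrected codeword c = 100000111100100

Compute s = H r^T mod 2 one row at a time:
  s_1 = 1 + 1 + 1 + 0 + 1 + 1 + 0 + 0 = 5 ≡ 1 (mod 2).
  s_2 = 0 + 0 + 0 + 1 + 1 + 1 + 0 + 0 = 3 ≡ 1 (mod 2).
  s_3 = 0 + 0 + 0 + 1 + 1 + 0 + 0 + 0 = 2 ≡ 0 (mod 2).
  s_4 = 1 + 0 + 0 + 1 + 1 + 0 + 1 + 0 = 4 ≡ 0 (mod 2).
s = (1, 1, 0, 0)^T — this equals column 12 of H (binary 1100), so error is at position 12.
Correct: flip bit 12 of r = 100000111101100 to get c = 100000111100100.


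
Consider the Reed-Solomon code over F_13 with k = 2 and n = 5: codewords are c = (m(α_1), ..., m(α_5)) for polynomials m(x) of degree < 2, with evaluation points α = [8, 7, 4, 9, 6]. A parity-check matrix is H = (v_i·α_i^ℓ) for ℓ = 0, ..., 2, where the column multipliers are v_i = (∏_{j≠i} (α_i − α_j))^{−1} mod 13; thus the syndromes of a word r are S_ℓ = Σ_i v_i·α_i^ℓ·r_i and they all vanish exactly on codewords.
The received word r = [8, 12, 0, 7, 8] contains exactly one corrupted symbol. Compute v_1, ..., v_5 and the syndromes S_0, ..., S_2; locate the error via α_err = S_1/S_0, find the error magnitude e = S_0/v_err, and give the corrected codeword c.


S = (1, 8, 12), error at position 1, error magnitude e = 5, c = [3, 12, 0, 7, 8].

Step 1: column multipliers v_i = (∏_{j≠i}(α_i − α_j))^{−1} mod 13.
  i = 1 (α = 8): (8−7)(8−4)(8−9)(8−6) = 1·4·(−1)·2 = −8 ≡ 5, so v_1 = 5^{−1} = 8 (mod 13).
  i = 2 (α = 7): (7−8)(7−4)(7−9)(7−6) = (−1)·3·(−2)·1 = 6 ≡ 6, so v_2 = 6^{−1} = 11 (mod 13).
  i = 3 (α = 4): (4−8)(4−7)(4−9)(4−6) = (−4)·(−3)·(−5)·(−2) = 120 ≡ 3, so v_3 = 3^{−1} = 9 (mod 13).
  i = 4 (α = 9): (9−8)(9−7)(9−4)(9−6) = 1·2·5·3 = 30 ≡ 4, so v_4 = 4^{−1} = 10 (mod 13).
  i = 5 (α = 6): (6−8)(6−7)(6−4)(6−9) = (−2)·(−1)·2·(−3) = −12 ≡ 1, so v_5 = 1^{−1} = 1 (mod 13).
  v = [8, 11, 9, 10, 1].
Step 2: syndromes of r = [8, 12, 0, 7, 8] (all sums mod 13).
  S_0 = Σ v_i r_i = 8·8 + 11·12 + 9·0 + 10·7 + 1·8 = 274 ≡ 1.
  S_1 = Σ v_i α_i r_i = 8·8·8 + 11·7·12 + 9·4·0 + 10·9·7 + 1·6·8 = 2114 ≡ 8.
  α_i^2 mod 13 = [12, 10, 3, 3, 10].
  S_2 = Σ v_i α_i^2 r_i = 8·12·8 + 11·10·12 + 9·3·0 + 10·3·7 + 1·10·8 = 2378 ≡ 12.
  S = (1, 8, 12) ≠ 0, so r is not a codeword (an error is present).
Step 3: locate the error. For a single error e at position i, S_ℓ = v_i·e·α_i^ℓ, so α_err = S_1/S_0.
  S_0^{−1} = 1^{−1} = 1 (mod 13), so α_err = 8·1 = 8 ≡ 8 = α_1. Error position i = 1.
  Consistency check: S_2/S_1 = 12·5 = 60 ≡ 8 = α_err ✓ (single-error assumption holds).
Step 4: error magnitude e = S_0/v_1 = S_0·∏_{j≠1}(α_1 − α_j) = 1·5 = 5 ≡ 5 (mod 13).
Step 5: correct position 1: c_1 = r_1 − e = 8 − 5 ≡ 3 (mod 13). Hence c = [3, 12, 0, 7, 8].
  Check: interpolating c through the α_i gives m(x) = 10 + 4·x (degree < 2) with m(α_i) = c_i for every i, so c is indeed a codeword.


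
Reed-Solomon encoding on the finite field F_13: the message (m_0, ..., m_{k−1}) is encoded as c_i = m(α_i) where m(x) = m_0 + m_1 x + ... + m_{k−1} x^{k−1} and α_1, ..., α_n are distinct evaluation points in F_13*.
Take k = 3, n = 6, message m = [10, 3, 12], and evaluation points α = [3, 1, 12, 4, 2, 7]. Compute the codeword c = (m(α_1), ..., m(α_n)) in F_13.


c = [10, 12, 6, 6, 12, 8]

Message polynomial: m(x) = 10 + 3·x + 12·x^2 (mod 13).
For each evaluation point α_i, compute m(α_i) mod 13:
  α_1 = 3: Horner steps 12 → 0 → 10, so m(3) = 10.
  α_2 = 1: Horner steps 12 → 2 → 12, so m(1) = 12.
  α_3 = 12: Horner steps 12 → 4 → 6, so m(12) = 6.
  α_4 = 4: Horner steps 12 → 12 → 6, so m(4) = 6.
  α_5 = 2: Horner steps 12 → 1 → 12, so m(2) = 12.
  α_6 = 7: Horner steps 12 → 9 → 8, so m(7) = 8.
Codeword c = [10, 12, 6, 6, 12, 8] ∈ F_13^6.


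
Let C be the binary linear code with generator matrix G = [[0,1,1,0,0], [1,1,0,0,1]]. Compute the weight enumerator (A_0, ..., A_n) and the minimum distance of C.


Weight distribution: A_0 = 1, A_2 = 1, A_3 = 2. Minimum distance d = 2.

Enumerate all 2^2 = 4 messages m ∈ F_2^2.
For each, compute codeword c = mG in F_2^5, then tally its weight.
  m = 00 → c = 00000, weight = 0.
  m = 10 → c = 01100, weight = 2.
  m = 01 → c = 11001, weight = 3.
  m = 11 → c = 10101, weight = 3.
Tally weights:
  weight 0: 1 codewords.
  weight 2: 1 codewords.
  weight 3: 2 codewords.
Minimum distance d = smallest w > 0 with A_w > 0 = 2.
Sanity: Σ A_w = 4 = 2^2 = 4 ✓.


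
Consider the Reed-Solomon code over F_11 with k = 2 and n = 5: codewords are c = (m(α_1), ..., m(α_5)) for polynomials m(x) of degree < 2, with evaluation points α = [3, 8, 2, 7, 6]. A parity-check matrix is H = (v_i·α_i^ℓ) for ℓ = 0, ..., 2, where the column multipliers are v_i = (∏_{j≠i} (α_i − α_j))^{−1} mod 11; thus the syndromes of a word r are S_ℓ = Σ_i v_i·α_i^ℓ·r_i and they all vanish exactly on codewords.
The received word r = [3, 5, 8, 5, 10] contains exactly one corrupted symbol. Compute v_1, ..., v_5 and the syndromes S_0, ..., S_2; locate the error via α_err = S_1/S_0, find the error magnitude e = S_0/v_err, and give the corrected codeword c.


S = (1, 8, 9), error at position 2, error magnitude e = 5, c = [3, 0, 8, 5, 10].

Step 1: column multipliers v_i = (∏_{j≠i}(α_i − α_j))^{−1} mod 11.
  i = 1 (α = 3): (3−8)(3−2)(3−7)(3−6) = (−5)·1·(−4)·(−3) = −60 ≡ 6, so v_1 = 6^{−1} = 2 (mod 11).
  i = 2 (α = 8): (8−3)(8−2)(8−7)(8−6) = 5·6·1·2 = 60 ≡ 5, so v_2 = 5^{−1} = 9 (mod 11).
  i = 3 (α = 2): (2−3)(2−8)(2−7)(2−6) = (−1)·(−6)·(−5)·(−4) = 120 ≡ 10, so v_3 = 10^{−1} = 10 (mod 11).
  i = 4 (α = 7): (7−3)(7−8)(7−2)(7−6) = 4·(−1)·5·1 = −20 ≡ 2, so v_4 = 2^{−1} = 6 (mod 11).
  i = 5 (α = 6): (6−3)(6−8)(6−2)(6−7) = 3·(−2)·4·(−1) = 24 ≡ 2, so v_5 = 2^{−1} = 6 (mod 11).
  v = [2, 9, 10, 6, 6].
Step 2: syndromes of r = [3, 5, 8, 5, 10] (all sums mod 11).
  S_0 = Σ v_i r_i = 2·3 + 9·5 + 10·8 + 6·5 + 6·10 = 221 ≡ 1.
  S_1 = Σ v_i α_i r_i = 2·3·3 + 9·8·5 + 10·2·8 + 6·7·5 + 6·6·10 = 1108 ≡ 8.
  α_i^2 mod 11 = [9, 9, 4, 5, 3].
  S_2 = Σ v_i α_i^2 r_i = 2·9·3 + 9·9·5 + 10·4·8 + 6·5·5 + 6·3·10 = 1109 ≡ 9.
  S = (1, 8, 9) ≠ 0, so r is not a codeword (an error is present).
Step 3: locate the error. For a single error e at position i, S_ℓ = v_i·e·α_i^ℓ, so α_err = S_1/S_0.
  S_0^{−1} = 1^{−1} = 1 (mod 11), so α_err = 8·1 = 8 ≡ 8 = α_2. Error position i = 2.
  Consistency check: S_2/S_1 = 9·7 = 63 ≡ 8 = α_err ✓ (single-error assumption holds).
Step 4: error magnitude e = S_0/v_2 = S_0·∏_{j≠2}(α_2 − α_j) = 1·5 = 5 ≡ 5 (mod 11).
Step 5: correct position 2: c_2 = r_2 − e = 5 − 5 ≡ 0 (mod 11). Hence c = [3, 0, 8, 5, 10].
  Check: interpolating c through the α_i gives m(x) = 7 + 6·x (degree < 2) with m(α_i) = c_i for every i, so c is indeed a codeword.


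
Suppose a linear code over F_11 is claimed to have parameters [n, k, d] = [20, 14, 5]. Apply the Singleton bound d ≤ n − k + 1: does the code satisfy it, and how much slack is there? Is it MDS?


Singleton RHS = n − k + 1 = 7, slack = 2, bound satisfied, not MDS.

Singleton bound: d ≤ n − k + 1.
Here n = 20, k = 14, so n − k + 1 = 7.
Given d = 5, check d ≤ 7: YES.
Slack = (n − k + 1) − d = 2.
The code is NOT MDS (slack = 2 > 0).
Description: the claimed parameters are [20, 14, 5]_11; such a code would be non-MDS.


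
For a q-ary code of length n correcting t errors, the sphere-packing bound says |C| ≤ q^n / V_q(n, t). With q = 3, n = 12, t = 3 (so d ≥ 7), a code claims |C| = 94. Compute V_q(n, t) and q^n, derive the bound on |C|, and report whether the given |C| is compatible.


V_q(n, t) = 2049, q^n = 531441, Hamming bound = 259, |C| = 94 ≤ bound (satisfied).

Step 1: Compute V_q(n, t) = Σ_{j=0}^3 C(n, j) (q−1)^j.
  j = 0: C(12,0)·(2)^0 = 1·1 = 1.
  j = 1: C(12,1)·(2)^1 = 12·2 = 24.
  j = 2: C(12,2)·(2)^2 = 66·4 = 264.
  j = 3: C(12,3)·(2)^3 = 220·8 = 1760.
  V_q(n, t) = 1 + 24 + 264 + 1760 = 2049.
Step 2: q^n = 3^12 = 531441.
Step 3: Hamming bound ⌊q^n / V_q(n,t)⌋ = ⌊531441/2049⌋ = 259.
Step 4: Compare |C| = 94 to 259: satisfied.
The claimed |C| lies below the Hamming bound.


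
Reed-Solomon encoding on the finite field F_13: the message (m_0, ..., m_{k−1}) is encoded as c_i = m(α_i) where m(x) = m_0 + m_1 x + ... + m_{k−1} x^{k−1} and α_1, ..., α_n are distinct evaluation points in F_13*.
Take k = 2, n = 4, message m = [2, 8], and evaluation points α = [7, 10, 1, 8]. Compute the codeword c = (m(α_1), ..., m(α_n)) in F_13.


c = [6, 4, 10, 1]

Message polynomial: m(x) = 2 + 8·x (mod 13).
For each evaluation point α_i, compute m(α_i) mod 13:
  α_1 = 7: Horner steps 8 → 6, so m(7) = 6.
  α_2 = 10: Horner steps 8 → 4, so m(10) = 4.
  α_3 = 1: Horner steps 8 → 10, so m(1) = 10.
  α_4 = 8: Horner steps 8 → 1, so m(8) = 1.
Codeword c = [6, 4, 10, 1] ∈ F_13^4.


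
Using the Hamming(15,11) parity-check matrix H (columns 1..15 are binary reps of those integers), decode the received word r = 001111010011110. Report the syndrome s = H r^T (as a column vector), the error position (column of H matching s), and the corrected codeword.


s = (1, 0, 0, 0)^T, error position = 8, corrected codeword c = 001111000011110

Compute s = H r^T mod 2 one row at a time:
  s_1 = 1 + 0 + 0 + 1 + 1 + 1 + 1 + 0 = 5 ≡ 1 (mod 2).
  s_2 = 1 + 1 + 1 + 0 + 1 + 1 + 1 + 0 = 6 ≡ 0 (mod 2).
  s_3 = 0 + 1 + 1 + 0 + 0 + 1 + 1 + 0 = 4 ≡ 0 (mod 2).
  s_4 = 0 + 1 + 1 + 0 + 0 + 1 + 1 + 0 = 4 ≡ 0 (mod 2).
s = (1, 0, 0, 0)^T — this equals column 8 of H (binary 1000), so error is at position 8.
Correct: flip bit 8 of r = 001111010011110 to get c = 001111000011110.


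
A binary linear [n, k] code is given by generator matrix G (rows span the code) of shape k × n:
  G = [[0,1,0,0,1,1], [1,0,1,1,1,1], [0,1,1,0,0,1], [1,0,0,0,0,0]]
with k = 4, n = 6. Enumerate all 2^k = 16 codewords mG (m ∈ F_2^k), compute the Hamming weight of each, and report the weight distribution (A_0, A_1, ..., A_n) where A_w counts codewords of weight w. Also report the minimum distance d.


Weight distribution: A_0 = 1, A_1 = 1, A_2 = 2, A_3 = 6, A_4 = 5, A_5 = 1. Minimum distance d = 1.

Enumerate all 2^4 = 16 messages m ∈ F_2^4.
For each, compute codeword c = mG in F_2^6, then tally its weight.
  m = 0000 → c = 000000, weight = 0.
  m = 1000 → c = 010011, weight = 3.
  m = 0100 → c = 101111, weight = 5.
  m = 1100 → c = 111100, weight = 4.
  m = 0010 → c = 011001, weight = 3.
  m = 1010 → c = 001010, weight = 2.
  m = 0110 → c = 110110, weight = 4.
  m = 1110 → c = 100101, weight = 3.
  m = 0001 → c = 100000, weight = 1.
  m = 1001 → c = 110011, weight = 4.
  m = 0101 → c = 001111, weight = 4.
  m = 1101 → c = 011100, weight = 3.
  m = 0011 → c = 111001, weight = 4.
  m = 1011 → c = 101010, weight = 3.
  m = 0111 → c = 010110, weight = 3.
  m = 1111 → c = 000101, weight = 2.
Tally weights:
  weight 0: 1 codewords.
  weight 1: 1 codewords.
  weight 2: 2 codewords.
  weight 3: 6 codewords.
  weight 4: 5 codewords.
  weight 5: 1 codewords.
Minimum distance d = smallest w > 0 with A_w > 0 = 1.
Sanity: Σ A_w = 16 = 2^4 = 16 ✓.


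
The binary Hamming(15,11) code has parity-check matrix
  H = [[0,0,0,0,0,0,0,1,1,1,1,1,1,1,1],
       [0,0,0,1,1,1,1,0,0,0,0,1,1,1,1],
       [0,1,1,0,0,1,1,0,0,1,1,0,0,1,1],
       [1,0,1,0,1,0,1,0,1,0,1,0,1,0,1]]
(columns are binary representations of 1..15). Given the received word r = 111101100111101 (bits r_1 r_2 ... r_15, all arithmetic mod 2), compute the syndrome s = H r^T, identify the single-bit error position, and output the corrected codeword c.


s = (1, 0, 1, 0)^T, error position = 10, corrected codeword c = 111101100011101

Compute s = H r^T mod 2 one row at a time:
  s_1 = 0 + 0 + 1 + 1 + 1 + 1 + 0 + 1 = 5 ≡ 1 (mod 2).
  s_2 = 1 + 0 + 1 + 1 + 1 + 1 + 0 + 1 = 6 ≡ 0 (mod 2).
  s_3 = 1 + 1 + 1 + 1 + 1 + 1 + 0 + 1 = 7 ≡ 1 (mod 2).
  s_4 = 1 + 1 + 0 + 1 + 0 + 1 + 1 + 1 = 6 ≡ 0 (mod 2).
s = (1, 0, 1, 0)^T — this equals column 10 of H (binary 1010), so error is at position 10.
Correct: flip bit 10 of r = 111101100111101 to get c = 111101100011101.


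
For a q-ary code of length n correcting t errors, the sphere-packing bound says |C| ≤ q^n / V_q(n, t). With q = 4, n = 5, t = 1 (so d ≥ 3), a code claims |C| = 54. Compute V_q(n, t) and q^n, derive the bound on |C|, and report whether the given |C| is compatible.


V_q(n, t) = 16, q^n = 1024, Hamming bound = 64, |C| = 54 ≤ bound (satisfied).

Step 1: Compute V_q(n, t) = Σ_{j=0}^1 C(n, j) (q−1)^j.
  j = 0: C(5,0)·(3)^0 = 1·1 = 1.
  j = 1: C(5,1)·(3)^1 = 5·3 = 15.
  V_q(n, t) = 1 + 15 = 16.
Step 2: q^n = 4^5 = 1024.
Step 3: Hamming bound ⌊q^n / V_q(n,t)⌋ = ⌊1024/16⌋ = 64.
Step 4: Compare |C| = 54 to 64: satisfied.
The claimed |C| lies below the Hamming bound.


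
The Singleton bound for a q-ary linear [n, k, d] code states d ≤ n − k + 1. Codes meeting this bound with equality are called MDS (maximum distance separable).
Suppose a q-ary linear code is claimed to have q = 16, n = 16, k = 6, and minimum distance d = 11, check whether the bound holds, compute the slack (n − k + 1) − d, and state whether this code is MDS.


Singleton RHS = n − k + 1 = 11, slack = 0, bound satisfied, MDS.

Singleton bound: d ≤ n − k + 1.
Here n = 16, k = 6, so n − k + 1 = 11.
Given d = 11, check d ≤ 11: YES.
Slack = (n − k + 1) − d = 0.
The code is MDS (slack = 0).
Description: the claimed parameters are [16, 6, 11]_16; such a code would be MDS (meets Singleton bound).
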